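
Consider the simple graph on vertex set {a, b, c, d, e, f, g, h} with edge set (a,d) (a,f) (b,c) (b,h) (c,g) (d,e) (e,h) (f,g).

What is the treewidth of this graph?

A width-2 tree decomposition is:
Bags: B1 = {b, c, h}  B2 = {c, g, h}  B3 = {f, g, h}  B4 = {a, f, h}  B5 = {a, d, h}  B6 = {d, e, h}
Tree: B1–B2, B2–B3, B3–B4, B4–B5, B5–B6
The largest bag has 3 vertices, giving width 2; this decomposition certifies tw(G) ≤ 2. Since h–b–c–g–f–a–d–e–h is a cycle in G, G is not acyclic. Forests are exactly the graphs of treewidth ≤ 1, so tw(G) ≥ 2. The upper and lower bounds meet at 2, so that is the treewidth.

2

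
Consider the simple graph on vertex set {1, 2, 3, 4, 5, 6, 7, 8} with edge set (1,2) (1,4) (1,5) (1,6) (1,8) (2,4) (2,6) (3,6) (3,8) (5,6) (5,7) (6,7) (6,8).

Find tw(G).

2

A width-2 tree decomposition is:
Bags: B1 = {1, 6, 8}  B2 = {1, 2, 6}  B3 = {1, 2, 4}  B4 = {3, 6, 8}  B5 = {1, 5, 6}  B6 = {5, 6, 7}
Tree: B1–B2, B2–B3, B1–B4, B2–B5, B5–B6
Each bag holds 3 vertices, so the decomposition has width 2, which upper-bounds the treewidth. On the other hand G contains the 3-clique {1, 2, 4}. A clique must lie in a single bag of any decomposition, so no decomposition can have width below 2. Combining the bounds, tw(G) = 2.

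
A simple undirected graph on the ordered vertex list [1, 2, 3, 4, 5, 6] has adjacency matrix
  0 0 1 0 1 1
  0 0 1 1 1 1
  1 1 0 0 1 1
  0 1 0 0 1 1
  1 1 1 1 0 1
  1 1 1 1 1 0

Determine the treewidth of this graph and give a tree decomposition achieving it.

Treewidth 3.
One optimal decomposition is:
Bags: B1 = {2, 3, 5, 6}  B2 = {1, 3, 5, 6}  B3 = {2, 4, 5, 6}
Tree: B1–B2, B1–B3

Each bag holds 4 vertices, so the decomposition has width 3, which upper-bounds the treewidth. On the other hand G contains the 4-clique {1, 3, 5, 6}. A clique must lie in a single bag of any decomposition, so no decomposition can have width below 3. Combining the bounds, tw(G) = 3.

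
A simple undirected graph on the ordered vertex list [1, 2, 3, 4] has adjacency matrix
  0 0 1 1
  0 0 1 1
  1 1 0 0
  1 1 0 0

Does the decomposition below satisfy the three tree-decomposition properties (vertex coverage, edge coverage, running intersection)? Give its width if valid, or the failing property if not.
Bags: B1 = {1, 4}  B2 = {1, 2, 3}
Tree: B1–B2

A tree decomposition must satisfy three properties: every vertex lies in some bag; for every edge, both endpoints lie together in some bag; and for every vertex, the bags containing it form a connected subtree. Here edge (2,4) lies in no bag, so the decomposition is invalid.

No — edge (2,4) lies in no bag.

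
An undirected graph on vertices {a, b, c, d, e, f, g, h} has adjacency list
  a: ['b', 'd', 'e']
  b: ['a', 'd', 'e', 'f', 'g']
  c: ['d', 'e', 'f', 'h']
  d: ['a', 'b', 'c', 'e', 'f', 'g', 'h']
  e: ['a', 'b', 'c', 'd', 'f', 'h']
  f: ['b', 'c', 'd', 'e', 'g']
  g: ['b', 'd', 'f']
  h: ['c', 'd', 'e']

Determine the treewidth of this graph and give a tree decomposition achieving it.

Treewidth 3.
Bags: B1 = {c, d, e, h}  B2 = {c, d, e, f}  B3 = {b, d, e, f}  B4 = {a, b, d, e}  B5 = {b, d, f, g}
Tree: B1–B2, B2–B3, B3–B4, B3–B5

The largest bag has 4 vertices, giving width 3; this decomposition certifies tw(G) ≤ 3. On the other hand G contains the 4-clique {b, d, f, g}. A clique must lie in a single bag of any decomposition, so no decomposition can have width below 3. Hence tw(G) = 3 exactly.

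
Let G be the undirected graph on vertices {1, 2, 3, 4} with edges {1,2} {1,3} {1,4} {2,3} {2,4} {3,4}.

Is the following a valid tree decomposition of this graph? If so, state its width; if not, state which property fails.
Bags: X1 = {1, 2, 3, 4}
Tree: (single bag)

Checking the three conditions: (i) the bags cover all of {1, 2, 3, 4}; (ii) for each edge, some bag contains both endpoints; (iii) the bags containing any fixed vertex form a subtree. All hold, so the decomposition is valid with width 4 − 1 = 3.

Yes; width 3.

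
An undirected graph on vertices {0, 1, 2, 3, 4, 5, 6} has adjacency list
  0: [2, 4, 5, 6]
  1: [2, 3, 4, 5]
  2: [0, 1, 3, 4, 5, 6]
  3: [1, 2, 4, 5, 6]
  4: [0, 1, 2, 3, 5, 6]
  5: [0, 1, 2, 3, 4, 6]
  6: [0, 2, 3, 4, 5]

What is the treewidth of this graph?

4

A width-4 tree decomposition is:
Bags: B1 = {1, 2, 3, 4, 5}  B2 = {2, 3, 4, 5, 6}  B3 = {0, 2, 4, 5, 6}
Tree: B1–B2, B2–B3
Every bag has size at most 5, so the width is 5 − 1 = 4 and tw(G) ≤ 4. For the lower bound, the 5 vertices {0, 2, 4, 5, 6} are pairwise adjacent, and any tree decomposition puts a clique entirely inside one bag — forcing width ≥ 4. Therefore the treewidth is 4.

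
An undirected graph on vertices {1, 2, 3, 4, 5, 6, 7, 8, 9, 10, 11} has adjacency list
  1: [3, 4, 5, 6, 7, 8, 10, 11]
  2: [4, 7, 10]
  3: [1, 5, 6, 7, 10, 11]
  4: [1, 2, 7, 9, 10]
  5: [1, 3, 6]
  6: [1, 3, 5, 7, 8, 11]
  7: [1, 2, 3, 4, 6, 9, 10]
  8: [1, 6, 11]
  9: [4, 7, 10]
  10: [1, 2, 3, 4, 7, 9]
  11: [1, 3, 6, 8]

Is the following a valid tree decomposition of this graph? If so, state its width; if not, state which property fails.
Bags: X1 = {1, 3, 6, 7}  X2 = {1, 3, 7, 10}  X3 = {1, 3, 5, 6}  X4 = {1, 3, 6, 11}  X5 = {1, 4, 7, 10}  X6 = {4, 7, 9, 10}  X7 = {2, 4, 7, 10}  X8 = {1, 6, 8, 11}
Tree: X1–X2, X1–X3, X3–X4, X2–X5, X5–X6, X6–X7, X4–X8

Yes; width 3.

Checking the three conditions: (i) the bags cover all of {1, 2, 3, 4, 5, 6, 7, 8, 9, 10, 11}; (ii) for each edge, some bag contains both endpoints; (iii) the bags containing any fixed vertex form a subtree. All hold, so the decomposition is valid with width 4 − 1 = 3.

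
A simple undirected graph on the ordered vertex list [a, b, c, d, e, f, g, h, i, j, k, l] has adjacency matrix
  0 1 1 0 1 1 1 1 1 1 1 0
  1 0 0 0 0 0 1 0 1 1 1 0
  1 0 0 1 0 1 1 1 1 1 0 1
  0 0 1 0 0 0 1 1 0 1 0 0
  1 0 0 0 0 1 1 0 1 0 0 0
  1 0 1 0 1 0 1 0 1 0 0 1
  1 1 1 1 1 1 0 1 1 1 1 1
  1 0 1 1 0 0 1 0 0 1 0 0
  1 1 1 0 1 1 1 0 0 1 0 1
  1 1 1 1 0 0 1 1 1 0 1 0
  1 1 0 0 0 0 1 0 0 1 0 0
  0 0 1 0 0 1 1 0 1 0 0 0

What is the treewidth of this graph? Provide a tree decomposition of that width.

Each bag holds 5 vertices, so the decomposition has width 4, which upper-bounds the treewidth. On the other hand G contains the 5-clique {c, d, g, h, j}. A clique must lie in a single bag of any decomposition, so no decomposition can have width below 4. Combining the bounds, tw(G) = 4.

Treewidth 4.
One such decomposition:
Bags: B1 = {a, c, g, i, j}  B2 = {a, b, g, i, j}  B3 = {a, c, f, g, i}  B4 = {a, b, g, j, k}  B5 = {c, f, g, i, l}  B6 = {a, c, g, h, j}  B7 = {c, d, g, h, j}  B8 = {a, e, f, g, i}
Tree: B1–B2, B1–B3, B2–B4, B3–B5, B1–B6, B6–B7, B3–B8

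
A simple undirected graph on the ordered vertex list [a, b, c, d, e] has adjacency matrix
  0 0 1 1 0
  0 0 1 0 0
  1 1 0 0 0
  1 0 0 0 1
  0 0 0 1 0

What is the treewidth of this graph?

1

A width-1 tree decomposition is:
Bags: B1 = {d, e}  B2 = {a, d}  B3 = {a, c}  B4 = {b, c}
Tree: B1–B2, B2–B3, B3–B4
Every bag has size at most 2, so the width is 2 − 1 = 1 and tw(G) ≤ 1. Since G has at least one edge (e.g. e–d), it is not an edgeless graph, so tw(G) ≥ 1. Therefore the treewidth is 1.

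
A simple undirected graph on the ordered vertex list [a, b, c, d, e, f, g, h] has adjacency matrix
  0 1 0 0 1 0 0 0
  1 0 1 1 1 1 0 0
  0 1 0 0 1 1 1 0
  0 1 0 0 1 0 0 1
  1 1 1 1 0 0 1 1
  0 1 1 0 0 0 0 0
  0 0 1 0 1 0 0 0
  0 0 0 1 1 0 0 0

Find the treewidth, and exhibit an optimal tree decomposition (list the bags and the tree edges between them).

Each bag holds 3 vertices, so the decomposition has width 2, which upper-bounds the treewidth. On the other hand G contains the 3-clique {c, e, g}. A clique must lie in a single bag of any decomposition, so no decomposition can have width below 2. Combining the bounds, tw(G) = 2.

Treewidth 2.
Bags: B1 = {b, d, e}  B2 = {d, e, h}  B3 = {a, b, e}  B4 = {b, c, e}  B5 = {c, e, g}  B6 = {b, c, f}
Tree: B1–B2, B1–B3, B1–B4, B4–B5, B4–B6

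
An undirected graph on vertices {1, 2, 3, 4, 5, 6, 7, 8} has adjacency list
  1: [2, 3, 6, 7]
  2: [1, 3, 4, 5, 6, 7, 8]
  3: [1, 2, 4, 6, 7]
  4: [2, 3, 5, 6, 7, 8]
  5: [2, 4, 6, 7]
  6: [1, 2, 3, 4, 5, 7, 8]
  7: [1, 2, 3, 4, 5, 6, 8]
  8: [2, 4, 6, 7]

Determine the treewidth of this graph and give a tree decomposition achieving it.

The largest bag has 5 vertices, giving width 4; this decomposition certifies tw(G) ≤ 4. Conversely, {1, 2, 3, 6, 7} is a clique of size 5, and the vertices of any clique must share a bag in every tree decomposition; so some bag has ≥ 5 vertices and tw(G) ≥ 4. Therefore the treewidth is 4.

Treewidth 4.
One optimal decomposition is:
Bags: B1 = {2, 3, 4, 6, 7}  B2 = {1, 2, 3, 6, 7}  B3 = {2, 4, 6, 7, 8}  B4 = {2, 4, 5, 6, 7}
Tree: B1–B2, B1–B3, B3–B4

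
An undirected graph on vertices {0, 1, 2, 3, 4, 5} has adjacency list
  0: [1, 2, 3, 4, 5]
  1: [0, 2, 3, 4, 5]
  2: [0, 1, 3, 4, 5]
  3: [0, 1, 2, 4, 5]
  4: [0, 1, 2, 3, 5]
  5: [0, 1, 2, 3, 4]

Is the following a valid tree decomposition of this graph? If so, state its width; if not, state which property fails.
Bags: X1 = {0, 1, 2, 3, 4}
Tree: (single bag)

No — vertex 5 appears in no bag.

A tree decomposition must satisfy three properties: every vertex lies in some bag; for every edge, both endpoints lie together in some bag; and for every vertex, the bags containing it form a connected subtree. Here vertex 5 appears in no bag, so the decomposition is invalid.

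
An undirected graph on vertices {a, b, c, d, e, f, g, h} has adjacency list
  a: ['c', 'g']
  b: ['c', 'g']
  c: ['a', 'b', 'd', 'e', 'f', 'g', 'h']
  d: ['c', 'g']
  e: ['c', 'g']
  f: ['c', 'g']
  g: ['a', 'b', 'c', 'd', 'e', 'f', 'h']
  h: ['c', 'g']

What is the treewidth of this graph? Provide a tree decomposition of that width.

The largest bag has 3 vertices, giving width 2; this decomposition certifies tw(G) ≤ 2. On the other hand G contains the 3-clique {c, d, g}. A clique must lie in a single bag of any decomposition, so no decomposition can have width below 2. Hence tw(G) = 2 exactly.

Treewidth 2.
Bags: B1 = {a, c, g}  B2 = {c, e, g}  B3 = {c, f, g}  B4 = {c, d, g}  B5 = {c, g, h}  B6 = {b, c, g}
Tree: B1–B2, B1–B3, B2–B4, B1–B5, B2–B6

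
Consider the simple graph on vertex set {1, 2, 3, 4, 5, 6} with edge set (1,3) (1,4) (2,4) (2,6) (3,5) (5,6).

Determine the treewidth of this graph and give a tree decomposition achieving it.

Treewidth 2.
One optimal decomposition is:
Bags: B1 = {1, 2, 4}  B2 = {1, 2, 3}  B3 = {2, 3, 5}  B4 = {2, 5, 6}
Tree: B1–B2, B2–B3, B3–B4

Every bag has size at most 3, so the width is 3 − 1 = 2 and tw(G) ≤ 2. The edges 2–4–1–3–5–6–2 form a cycle, so G is not a tree and its treewidth is at least 2. The upper and lower bounds meet at 2, so that is the treewidth.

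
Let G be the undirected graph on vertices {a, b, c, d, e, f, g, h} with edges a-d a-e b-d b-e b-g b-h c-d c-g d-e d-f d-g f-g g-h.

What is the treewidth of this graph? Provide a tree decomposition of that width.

Each bag holds 3 vertices, so the decomposition has width 2, which upper-bounds the treewidth. On the other hand G contains the 3-clique {c, d, g}. A clique must lie in a single bag of any decomposition, so no decomposition can have width below 2. Therefore the treewidth is 2.

Treewidth 2.
One such decomposition:
Bags: B1 = {b, d, g}  B2 = {c, d, g}  B3 = {b, g, h}  B4 = {b, d, e}  B5 = {d, f, g}  B6 = {a, d, e}
Tree: B1–B2, B1–B3, B1–B4, B2–B5, B4–B6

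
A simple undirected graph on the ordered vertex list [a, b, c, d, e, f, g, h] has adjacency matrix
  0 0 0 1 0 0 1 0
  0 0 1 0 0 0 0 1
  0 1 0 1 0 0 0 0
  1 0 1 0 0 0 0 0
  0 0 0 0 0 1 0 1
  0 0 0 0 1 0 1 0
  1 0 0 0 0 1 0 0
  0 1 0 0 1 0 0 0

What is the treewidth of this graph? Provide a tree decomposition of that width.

Treewidth 2.
One such decomposition:
Bags: B1 = {a, c, d}  B2 = {a, b, c}  B3 = {a, b, h}  B4 = {a, e, h}  B5 = {a, e, f}  B6 = {a, f, g}
Tree: B1–B2, B2–B3, B3–B4, B4–B5, B5–B6

Every bag has size at most 3, so the width is 3 − 1 = 2 and tw(G) ≤ 2. Since a–d–c–b–h–e–f–g–a is a cycle in G, G is not acyclic. Forests are exactly the graphs of treewidth ≤ 1, so tw(G) ≥ 2. The upper and lower bounds meet at 2, so that is the treewidth.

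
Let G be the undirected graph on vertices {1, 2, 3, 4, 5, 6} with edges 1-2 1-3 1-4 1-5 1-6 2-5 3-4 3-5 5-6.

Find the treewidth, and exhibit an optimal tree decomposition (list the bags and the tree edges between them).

Treewidth 2.
One such decomposition:
Bags: B1 = {1, 3, 5}  B2 = {1, 5, 6}  B3 = {1, 2, 5}  B4 = {1, 3, 4}
Tree: B1–B2, B2–B3, B1–B4

Each bag holds 3 vertices, so the decomposition has width 2, which upper-bounds the treewidth. For the lower bound, the 3 vertices {1, 3, 4} are pairwise adjacent, and any tree decomposition puts a clique entirely inside one bag — forcing width ≥ 2. Combining the bounds, tw(G) = 2.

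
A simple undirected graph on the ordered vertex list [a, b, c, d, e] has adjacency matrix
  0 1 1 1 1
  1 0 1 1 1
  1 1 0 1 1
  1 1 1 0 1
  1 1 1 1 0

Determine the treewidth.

4

A width-4 tree decomposition is:
Bags: B1 = {a, b, c, d, e}
Tree: (single bag)
With just one bag of size 5, the width is 5 − 1 = 4, so tw(G) ≤ 4. Conversely, {a, b, c, d, e} is a clique of size 5, and the vertices of any clique must share a bag in every tree decomposition; so some bag has ≥ 5 vertices and tw(G) ≥ 4. Therefore the treewidth is 4.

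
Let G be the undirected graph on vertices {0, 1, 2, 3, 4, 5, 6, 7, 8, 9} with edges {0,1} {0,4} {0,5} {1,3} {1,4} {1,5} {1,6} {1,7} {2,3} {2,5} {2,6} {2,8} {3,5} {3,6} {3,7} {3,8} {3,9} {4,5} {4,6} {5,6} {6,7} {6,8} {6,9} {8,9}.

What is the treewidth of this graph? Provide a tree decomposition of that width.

Treewidth 3.
One optimal decomposition is:
Bags: B1 = {1, 4, 5, 6}  B2 = {0, 1, 4, 5}  B3 = {1, 3, 5, 6}  B4 = {2, 3, 5, 6}  B5 = {2, 3, 6, 8}  B6 = {1, 3, 6, 7}  B7 = {3, 6, 8, 9}
Tree: B1–B2, B1–B3, B3–B4, B4–B5, B3–B6, B5–B7

Every bag has size at most 4, so the width is 4 − 1 = 3 and tw(G) ≤ 3. Conversely, {0, 1, 4, 5} is a clique of size 4, and the vertices of any clique must share a bag in every tree decomposition; so some bag has ≥ 4 vertices and tw(G) ≥ 3. Therefore the treewidth is 3.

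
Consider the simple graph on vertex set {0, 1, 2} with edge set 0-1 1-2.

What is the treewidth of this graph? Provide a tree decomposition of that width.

Each bag holds 2 vertices, so the decomposition has width 1, which upper-bounds the treewidth. Since G has at least one edge (e.g. 1–2), it is not an edgeless graph, so tw(G) ≥ 1. The upper and lower bounds meet at 1, so that is the treewidth.

Treewidth 1.
One optimal decomposition is:
Bags: B1 = {1, 2}  B2 = {0, 1}
Tree: B1–B2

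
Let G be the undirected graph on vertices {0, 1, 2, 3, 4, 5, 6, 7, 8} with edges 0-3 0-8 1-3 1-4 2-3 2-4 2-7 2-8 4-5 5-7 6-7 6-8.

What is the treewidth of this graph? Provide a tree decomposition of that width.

Treewidth 3.
One such decomposition:
Bags: B1 = {5, 6, 7, 8}  B2 = {2, 5, 7, 8}  B3 = {2, 4, 5, 8}  B4 = {0, 2, 4, 8}  B5 = {0, 2, 3, 4}  B6 = {0, 1, 3, 4}
Tree: B1–B2, B2–B3, B3–B4, B4–B5, B5–B6

Every bag has size at most 4, so the width is 4 − 1 = 3 and tw(G) ≤ 3. For the lower bound: the 4 vertex sets {5,6,7}, {8}, {2}, {0,1,3,4} are disjoint, each induces a connected subgraph, and every pair is joined by at least one edge of G. Contracting each set to a single vertex therefore yields K_{4} as a minor, and since treewidth is minor-monotone, tw(G) ≥ tw(K_{4}) = 3. The upper and lower bounds meet at 3, so that is the treewidth.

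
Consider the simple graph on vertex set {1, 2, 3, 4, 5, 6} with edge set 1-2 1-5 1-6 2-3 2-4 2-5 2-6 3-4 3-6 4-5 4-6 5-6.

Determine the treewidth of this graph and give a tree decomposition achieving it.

Every bag has size at most 4, so the width is 4 − 1 = 3 and tw(G) ≤ 3. On the other hand G contains the 4-clique {1, 2, 5, 6}. A clique must lie in a single bag of any decomposition, so no decomposition can have width below 3. The upper and lower bounds meet at 3, so that is the treewidth.

Treewidth 3.
One optimal decomposition is:
Bags: B1 = {1, 2, 5, 6}  B2 = {2, 4, 5, 6}  B3 = {2, 3, 4, 6}
Tree: B1–B2, B2–B3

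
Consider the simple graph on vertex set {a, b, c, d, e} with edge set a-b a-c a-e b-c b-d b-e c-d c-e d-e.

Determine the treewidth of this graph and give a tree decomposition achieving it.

The largest bag has 4 vertices, giving width 3; this decomposition certifies tw(G) ≤ 3. Conversely, {b, c, d, e} is a clique of size 4, and the vertices of any clique must share a bag in every tree decomposition; so some bag has ≥ 4 vertices and tw(G) ≥ 3. Hence tw(G) = 3 exactly.

Treewidth 3.
One optimal decomposition is:
Bags: B1 = {a, b, c, e}  B2 = {b, c, d, e}
Tree: B1–B2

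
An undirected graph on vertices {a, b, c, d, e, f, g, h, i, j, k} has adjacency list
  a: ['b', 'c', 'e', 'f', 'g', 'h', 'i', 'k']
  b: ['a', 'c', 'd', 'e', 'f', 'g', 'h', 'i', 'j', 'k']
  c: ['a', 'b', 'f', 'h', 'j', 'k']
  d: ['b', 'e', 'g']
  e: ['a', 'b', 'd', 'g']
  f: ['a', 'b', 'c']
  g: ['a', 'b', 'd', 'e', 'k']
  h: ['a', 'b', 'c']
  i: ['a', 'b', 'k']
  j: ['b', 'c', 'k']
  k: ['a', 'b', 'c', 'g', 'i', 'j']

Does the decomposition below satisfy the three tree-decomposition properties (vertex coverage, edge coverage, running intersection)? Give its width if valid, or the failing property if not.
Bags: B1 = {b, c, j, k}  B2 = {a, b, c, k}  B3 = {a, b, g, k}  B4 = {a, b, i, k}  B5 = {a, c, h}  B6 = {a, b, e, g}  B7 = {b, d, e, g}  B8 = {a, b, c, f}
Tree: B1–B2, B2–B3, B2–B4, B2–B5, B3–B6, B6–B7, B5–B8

No — edge (b,h) lies in no bag.

A tree decomposition must satisfy three properties: every vertex lies in some bag; for every edge, both endpoints lie together in some bag; and for every vertex, the bags containing it form a connected subtree. Here edge (b,h) lies in no bag, so the decomposition is invalid.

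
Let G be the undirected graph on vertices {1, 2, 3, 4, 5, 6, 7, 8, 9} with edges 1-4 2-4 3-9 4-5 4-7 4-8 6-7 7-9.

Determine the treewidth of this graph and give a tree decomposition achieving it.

Treewidth 1.
Bags: B1 = {4, 8}  B2 = {2, 4}  B3 = {4, 7}  B4 = {4, 5}  B5 = {7, 9}  B6 = {6, 7}  B7 = {1, 4}  B8 = {3, 9}
Tree: B1–B2, B2–B3, B2–B4, B3–B5, B3–B6, B4–B7, B5–B8

The largest bag has 2 vertices, giving width 1; this decomposition certifies tw(G) ≤ 1. Since G has at least one edge (e.g. 8–4), it is not an edgeless graph, so tw(G) ≥ 1. Therefore the treewidth is 1.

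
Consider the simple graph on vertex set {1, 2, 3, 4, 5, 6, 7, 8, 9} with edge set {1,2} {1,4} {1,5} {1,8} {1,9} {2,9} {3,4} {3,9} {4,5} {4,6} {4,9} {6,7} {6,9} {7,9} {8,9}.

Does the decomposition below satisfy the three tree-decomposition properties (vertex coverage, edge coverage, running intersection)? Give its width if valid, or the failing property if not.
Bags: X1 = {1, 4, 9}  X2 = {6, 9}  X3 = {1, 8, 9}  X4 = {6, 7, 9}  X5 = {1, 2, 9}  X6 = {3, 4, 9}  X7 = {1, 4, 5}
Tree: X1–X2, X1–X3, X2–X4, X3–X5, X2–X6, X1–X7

No — edge (4,6) lies in no bag.

A tree decomposition must satisfy three properties: every vertex lies in some bag; for every edge, both endpoints lie together in some bag; and for every vertex, the bags containing it form a connected subtree. Here edge (4,6) lies in no bag, so the decomposition is invalid.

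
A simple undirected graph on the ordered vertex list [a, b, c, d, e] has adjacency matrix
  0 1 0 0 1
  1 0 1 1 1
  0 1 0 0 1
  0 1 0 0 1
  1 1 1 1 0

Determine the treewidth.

A width-2 tree decomposition is:
Bags: B1 = {a, b, e}  B2 = {b, d, e}  B3 = {b, c, e}
Tree: B1–B2, B2–B3
The largest bag has 3 vertices, giving width 2; this decomposition certifies tw(G) ≤ 2. Conversely, {b, d, e} is a clique of size 3, and the vertices of any clique must share a bag in every tree decomposition; so some bag has ≥ 3 vertices and tw(G) ≥ 2. The upper and lower bounds meet at 2, so that is the treewidth.

2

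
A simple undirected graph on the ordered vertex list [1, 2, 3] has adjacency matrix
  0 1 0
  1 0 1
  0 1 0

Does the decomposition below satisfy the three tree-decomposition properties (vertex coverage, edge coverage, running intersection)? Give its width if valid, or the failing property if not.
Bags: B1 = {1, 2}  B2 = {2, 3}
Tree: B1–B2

Yes; width 1.

Vertex coverage: the bags together contain {1, 2, 3}, the full vertex set. Edge coverage: each edge of G has both endpoints in at least one bag. Running intersection: for every vertex, the bags containing it form a connected subtree. All three properties hold, so this is a valid tree decomposition of width max|bag| − 1 = 1, and hence tw(G) ≤ 1.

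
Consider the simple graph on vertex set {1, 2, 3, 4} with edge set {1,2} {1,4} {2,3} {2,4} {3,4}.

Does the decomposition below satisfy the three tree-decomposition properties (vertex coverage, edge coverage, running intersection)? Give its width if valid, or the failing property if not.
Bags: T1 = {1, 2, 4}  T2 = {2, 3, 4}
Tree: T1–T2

Yes; width 2.

Every vertex of G appears in some bag (union = {1, 2, 3, 4}); every edge is covered by a bag; and for each vertex v the set of bags containing v is connected in the bag tree. The decomposition is therefore valid. The largest bag has 3 vertices, so the width is 2.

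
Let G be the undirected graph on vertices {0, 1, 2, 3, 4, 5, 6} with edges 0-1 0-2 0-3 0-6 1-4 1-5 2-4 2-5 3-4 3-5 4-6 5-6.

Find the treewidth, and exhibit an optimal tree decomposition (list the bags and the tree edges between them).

Every bag has size at most 4, so the width is 4 − 1 = 3 and tw(G) ≤ 3. For the lower bound: the 4 vertex sets {0,1}, {4,6}, {5}, {3} are disjoint, each induces a connected subgraph, and every pair is joined by at least one edge of G. Contracting each set to a single vertex therefore yields K_{4} as a minor, and since treewidth is minor-monotone, tw(G) ≥ tw(K_{4}) = 3. Therefore the treewidth is 3.

Treewidth 3.
One such decomposition:
Bags: B1 = {0, 1, 4, 5}  B2 = {0, 4, 5, 6}  B3 = {0, 3, 4, 5}  B4 = {0, 2, 4, 5}
Tree: B1–B2, B2–B3, B3–B4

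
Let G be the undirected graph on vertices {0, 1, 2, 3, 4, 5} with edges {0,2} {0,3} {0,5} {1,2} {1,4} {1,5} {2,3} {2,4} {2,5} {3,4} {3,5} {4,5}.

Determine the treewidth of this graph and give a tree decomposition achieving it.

Each bag holds 4 vertices, so the decomposition has width 3, which upper-bounds the treewidth. On the other hand G contains the 4-clique {1, 2, 4, 5}. A clique must lie in a single bag of any decomposition, so no decomposition can have width below 3. The upper and lower bounds meet at 3, so that is the treewidth.

Treewidth 3.
Bags: B1 = {0, 2, 3, 5}  B2 = {2, 3, 4, 5}  B3 = {1, 2, 4, 5}
Tree: B1–B2, B2–B3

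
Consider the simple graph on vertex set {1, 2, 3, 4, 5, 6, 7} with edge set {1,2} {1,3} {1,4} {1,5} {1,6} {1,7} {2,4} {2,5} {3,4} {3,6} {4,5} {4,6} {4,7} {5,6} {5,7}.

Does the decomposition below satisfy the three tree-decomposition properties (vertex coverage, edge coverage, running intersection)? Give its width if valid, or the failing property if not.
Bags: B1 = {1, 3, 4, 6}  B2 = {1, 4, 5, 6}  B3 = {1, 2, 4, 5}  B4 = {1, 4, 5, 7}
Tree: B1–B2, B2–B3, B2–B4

Every vertex of G appears in some bag (union = {1, 2, 3, 4, 5, 6, 7}); every edge is covered by a bag; and for each vertex v the set of bags containing v is connected in the bag tree. The decomposition is therefore valid. The largest bag has 4 vertices, so the width is 3.

Yes; width 3.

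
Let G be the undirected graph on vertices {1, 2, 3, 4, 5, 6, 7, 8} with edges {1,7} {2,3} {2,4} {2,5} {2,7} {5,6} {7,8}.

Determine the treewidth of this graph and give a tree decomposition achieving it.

The largest bag has 2 vertices, giving width 1; this decomposition certifies tw(G) ≤ 1. G has an edge, so its treewidth is at least 1. Therefore the treewidth is 1.

Treewidth 1.
One optimal decomposition is:
Bags: B1 = {1, 7}  B2 = {2, 7}  B3 = {2, 5}  B4 = {2, 3}  B5 = {5, 6}  B6 = {2, 4}  B7 = {7, 8}
Tree: B1–B2, B2–B3, B2–B4, B3–B5, B4–B6, B1–B7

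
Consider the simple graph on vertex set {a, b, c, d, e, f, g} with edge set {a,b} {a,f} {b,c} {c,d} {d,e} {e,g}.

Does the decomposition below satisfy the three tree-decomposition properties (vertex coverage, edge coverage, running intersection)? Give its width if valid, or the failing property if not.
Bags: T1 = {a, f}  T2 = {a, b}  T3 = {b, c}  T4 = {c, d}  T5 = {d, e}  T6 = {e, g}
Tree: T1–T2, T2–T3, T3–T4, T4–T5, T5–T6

Yes; width 1.

Vertex coverage: the bags together contain {a, b, c, d, e, f, g}, the full vertex set. Edge coverage: each edge of G has both endpoints in at least one bag. Running intersection: for every vertex, the bags containing it form a connected subtree. All three properties hold, so this is a valid tree decomposition of width max|bag| − 1 = 1, and hence tw(G) ≤ 1.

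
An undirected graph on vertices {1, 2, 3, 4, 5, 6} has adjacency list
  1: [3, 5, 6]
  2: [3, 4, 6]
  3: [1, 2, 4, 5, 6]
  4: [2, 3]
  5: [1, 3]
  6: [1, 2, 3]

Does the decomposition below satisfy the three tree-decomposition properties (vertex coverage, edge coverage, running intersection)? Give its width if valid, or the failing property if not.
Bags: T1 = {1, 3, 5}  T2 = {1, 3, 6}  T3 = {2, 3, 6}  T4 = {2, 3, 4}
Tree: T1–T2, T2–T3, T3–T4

Yes; width 2.

Checking the three conditions: (i) the bags cover all of {1, 2, 3, 4, 5, 6}; (ii) for each edge, some bag contains both endpoints; (iii) the bags containing any fixed vertex form a subtree. All hold, so the decomposition is valid with width 3 − 1 = 2.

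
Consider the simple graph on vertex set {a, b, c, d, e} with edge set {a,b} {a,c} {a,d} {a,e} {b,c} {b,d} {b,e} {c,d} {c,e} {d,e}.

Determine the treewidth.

4

A width-4 tree decomposition is:
Bags: B1 = {a, b, c, d, e}
Tree: (single bag)
With just one bag of size 5, the width is 5 − 1 = 4, so tw(G) ≤ 4. For the lower bound, the 5 vertices {a, b, c, d, e} are pairwise adjacent, and any tree decomposition puts a clique entirely inside one bag — forcing width ≥ 4. The upper and lower bounds meet at 4, so that is the treewidth.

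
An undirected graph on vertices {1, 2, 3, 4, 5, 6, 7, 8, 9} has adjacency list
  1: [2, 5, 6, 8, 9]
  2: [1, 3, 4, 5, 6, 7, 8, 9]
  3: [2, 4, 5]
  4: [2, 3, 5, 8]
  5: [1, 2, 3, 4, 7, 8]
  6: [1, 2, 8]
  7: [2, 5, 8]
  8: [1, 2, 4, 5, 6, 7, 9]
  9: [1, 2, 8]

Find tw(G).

A width-3 tree decomposition is:
Bags: B1 = {1, 2, 5, 8}  B2 = {1, 2, 8, 9}  B3 = {1, 2, 6, 8}  B4 = {2, 4, 5, 8}  B5 = {2, 3, 4, 5}  B6 = {2, 5, 7, 8}
Tree: B1–B2, B2–B3, B1–B4, B4–B5, B4–B6
Every bag has size at most 4, so the width is 4 − 1 = 3 and tw(G) ≤ 3. On the other hand G contains the 4-clique {1, 2, 8, 9}. A clique must lie in a single bag of any decomposition, so no decomposition can have width below 3. Combining the bounds, tw(G) = 3.

3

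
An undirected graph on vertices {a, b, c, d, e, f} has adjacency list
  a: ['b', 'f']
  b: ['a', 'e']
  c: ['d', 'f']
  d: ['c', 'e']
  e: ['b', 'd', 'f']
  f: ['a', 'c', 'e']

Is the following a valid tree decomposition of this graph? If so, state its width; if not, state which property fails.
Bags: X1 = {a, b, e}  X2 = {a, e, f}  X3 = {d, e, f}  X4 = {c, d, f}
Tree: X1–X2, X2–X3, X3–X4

Vertex coverage: the bags together contain {a, b, c, d, e, f}, the full vertex set. Edge coverage: each edge of G has both endpoints in at least one bag. Running intersection: for every vertex, the bags containing it form a connected subtree. All three properties hold, so this is a valid tree decomposition of width max|bag| − 1 = 2, and hence tw(G) ≤ 2.

Yes; width 2.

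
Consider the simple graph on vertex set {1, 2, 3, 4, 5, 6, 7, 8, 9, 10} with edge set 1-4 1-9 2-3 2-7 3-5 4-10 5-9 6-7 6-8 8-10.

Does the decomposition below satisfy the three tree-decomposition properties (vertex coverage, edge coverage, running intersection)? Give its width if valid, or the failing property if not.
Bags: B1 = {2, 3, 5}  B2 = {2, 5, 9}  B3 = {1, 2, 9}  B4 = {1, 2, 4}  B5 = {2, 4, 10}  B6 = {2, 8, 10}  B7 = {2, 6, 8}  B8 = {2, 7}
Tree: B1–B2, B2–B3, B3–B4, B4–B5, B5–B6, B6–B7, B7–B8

No — edge (6,7) lies in no bag.

A tree decomposition must satisfy three properties: every vertex lies in some bag; for every edge, both endpoints lie together in some bag; and for every vertex, the bags containing it form a connected subtree. Here edge (6,7) lies in no bag, so the decomposition is invalid.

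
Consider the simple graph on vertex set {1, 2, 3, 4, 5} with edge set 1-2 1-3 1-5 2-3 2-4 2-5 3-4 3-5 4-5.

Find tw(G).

3

A width-3 tree decomposition is:
Bags: B1 = {1, 2, 3, 5}  B2 = {2, 3, 4, 5}
Tree: B1–B2
Every bag has size at most 4, so the width is 4 − 1 = 3 and tw(G) ≤ 3. Conversely, {1, 2, 3, 5} is a clique of size 4, and the vertices of any clique must share a bag in every tree decomposition; so some bag has ≥ 4 vertices and tw(G) ≥ 3. The upper and lower bounds meet at 3, so that is the treewidth.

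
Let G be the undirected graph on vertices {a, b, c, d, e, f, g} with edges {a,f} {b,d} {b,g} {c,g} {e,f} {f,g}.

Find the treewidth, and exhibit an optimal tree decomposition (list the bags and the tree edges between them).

The largest bag has 2 vertices, giving width 1; this decomposition certifies tw(G) ≤ 1. G has an edge, so its treewidth is at least 1. Combining the bounds, tw(G) = 1.

Treewidth 1.
One optimal decomposition is:
Bags: B1 = {b, g}  B2 = {b, d}  B3 = {f, g}  B4 = {e, f}  B5 = {c, g}  B6 = {a, f}
Tree: B1–B2, B1–B3, B3–B4, B1–B5, B3–B6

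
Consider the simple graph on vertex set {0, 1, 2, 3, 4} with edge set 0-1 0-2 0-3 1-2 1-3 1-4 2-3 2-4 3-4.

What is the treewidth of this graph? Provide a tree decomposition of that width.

Treewidth 3.
Bags: B1 = {1, 2, 3, 4}  B2 = {0, 1, 2, 3}
Tree: B1–B2

Each bag holds 4 vertices, so the decomposition has width 3, which upper-bounds the treewidth. For the lower bound, the 4 vertices {0, 1, 2, 3} are pairwise adjacent, and any tree decomposition puts a clique entirely inside one bag — forcing width ≥ 3. Combining the bounds, tw(G) = 3.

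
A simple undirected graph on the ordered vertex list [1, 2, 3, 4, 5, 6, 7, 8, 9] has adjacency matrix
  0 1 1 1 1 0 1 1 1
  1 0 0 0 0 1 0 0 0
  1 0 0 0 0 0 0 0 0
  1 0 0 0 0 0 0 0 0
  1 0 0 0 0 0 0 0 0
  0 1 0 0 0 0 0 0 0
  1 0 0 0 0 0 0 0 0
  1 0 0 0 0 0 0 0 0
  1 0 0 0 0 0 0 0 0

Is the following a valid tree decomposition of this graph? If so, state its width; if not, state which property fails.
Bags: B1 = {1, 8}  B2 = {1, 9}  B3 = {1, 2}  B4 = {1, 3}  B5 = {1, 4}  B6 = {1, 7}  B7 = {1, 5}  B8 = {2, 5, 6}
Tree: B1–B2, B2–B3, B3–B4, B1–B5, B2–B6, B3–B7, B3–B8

A tree decomposition must satisfy three properties: every vertex lies in some bag; for every edge, both endpoints lie together in some bag; and for every vertex, the bags containing it form a connected subtree. Here bags containing vertex 5 are not connected in the tree, so the decomposition is invalid.

No — bags containing vertex 5 are not connected in the tree.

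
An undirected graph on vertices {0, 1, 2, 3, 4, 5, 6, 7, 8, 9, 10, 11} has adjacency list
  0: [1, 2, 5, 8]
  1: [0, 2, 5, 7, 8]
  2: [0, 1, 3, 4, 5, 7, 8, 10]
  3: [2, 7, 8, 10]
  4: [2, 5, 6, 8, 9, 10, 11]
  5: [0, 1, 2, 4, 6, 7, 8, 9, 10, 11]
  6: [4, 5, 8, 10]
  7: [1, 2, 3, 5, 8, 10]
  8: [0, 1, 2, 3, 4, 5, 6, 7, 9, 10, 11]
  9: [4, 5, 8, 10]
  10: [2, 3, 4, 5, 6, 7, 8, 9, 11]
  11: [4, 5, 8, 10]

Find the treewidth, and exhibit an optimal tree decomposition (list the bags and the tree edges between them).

Treewidth 4.
Bags: B1 = {4, 5, 6, 8, 10}  B2 = {2, 4, 5, 8, 10}  B3 = {2, 5, 7, 8, 10}  B4 = {1, 2, 5, 7, 8}  B5 = {4, 5, 8, 10, 11}  B6 = {4, 5, 8, 9, 10}  B7 = {2, 3, 7, 8, 10}  B8 = {0, 1, 2, 5, 8}
Tree: B1–B2, B2–B3, B3–B4, B1–B5, B5–B6, B3–B7, B4–B8

Each bag holds 5 vertices, so the decomposition has width 4, which upper-bounds the treewidth. For the lower bound, the 5 vertices {2, 3, 7, 8, 10} are pairwise adjacent, and any tree decomposition puts a clique entirely inside one bag — forcing width ≥ 4. Hence tw(G) = 4 exactly.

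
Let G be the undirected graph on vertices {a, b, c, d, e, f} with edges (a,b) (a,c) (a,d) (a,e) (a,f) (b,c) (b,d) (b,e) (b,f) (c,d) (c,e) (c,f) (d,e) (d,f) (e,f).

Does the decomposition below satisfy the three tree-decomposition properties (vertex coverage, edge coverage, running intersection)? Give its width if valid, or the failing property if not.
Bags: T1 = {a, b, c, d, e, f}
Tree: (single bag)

Checking the three conditions: (i) the bags cover all of {a, b, c, d, e, f}; (ii) for each edge, some bag contains both endpoints; (iii) the bags containing any fixed vertex form a subtree. All hold, so the decomposition is valid with width 6 − 1 = 5.

Yes; width 5.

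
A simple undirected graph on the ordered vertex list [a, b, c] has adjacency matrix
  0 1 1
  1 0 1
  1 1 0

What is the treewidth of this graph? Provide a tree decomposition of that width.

Treewidth 2.
One such decomposition:
Bags: B1 = {a, b, c}
Tree: (single bag)

With just one bag of size 3, the width is 3 − 1 = 2, so tw(G) ≤ 2. On the other hand G contains the 3-clique {a, b, c}. A clique must lie in a single bag of any decomposition, so no decomposition can have width below 2. The upper and lower bounds meet at 2, so that is the treewidth.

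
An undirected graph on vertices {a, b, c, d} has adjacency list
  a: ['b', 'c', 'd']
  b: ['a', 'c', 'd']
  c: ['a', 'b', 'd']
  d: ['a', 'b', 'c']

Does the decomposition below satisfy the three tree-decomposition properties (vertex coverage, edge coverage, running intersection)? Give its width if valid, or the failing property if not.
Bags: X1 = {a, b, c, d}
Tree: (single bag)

Every vertex of G appears in some bag (union = {a, b, c, d}); every edge is covered by a bag; and for each vertex v the set of bags containing v is connected in the bag tree. The decomposition is therefore valid. The largest bag has 4 vertices, so the width is 3.

Yes; width 3.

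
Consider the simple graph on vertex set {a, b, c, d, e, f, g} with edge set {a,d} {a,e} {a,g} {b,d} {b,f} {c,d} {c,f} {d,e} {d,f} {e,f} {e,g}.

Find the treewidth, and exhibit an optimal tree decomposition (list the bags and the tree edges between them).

Treewidth 2.
One optimal decomposition is:
Bags: B1 = {a, e, g}  B2 = {a, d, e}  B3 = {d, e, f}  B4 = {b, d, f}  B5 = {c, d, f}
Tree: B1–B2, B2–B3, B3–B4, B4–B5

The largest bag has 3 vertices, giving width 2; this decomposition certifies tw(G) ≤ 2. On the other hand G contains the 3-clique {a, d, e}. A clique must lie in a single bag of any decomposition, so no decomposition can have width below 2. The upper and lower bounds meet at 2, so that is the treewidth.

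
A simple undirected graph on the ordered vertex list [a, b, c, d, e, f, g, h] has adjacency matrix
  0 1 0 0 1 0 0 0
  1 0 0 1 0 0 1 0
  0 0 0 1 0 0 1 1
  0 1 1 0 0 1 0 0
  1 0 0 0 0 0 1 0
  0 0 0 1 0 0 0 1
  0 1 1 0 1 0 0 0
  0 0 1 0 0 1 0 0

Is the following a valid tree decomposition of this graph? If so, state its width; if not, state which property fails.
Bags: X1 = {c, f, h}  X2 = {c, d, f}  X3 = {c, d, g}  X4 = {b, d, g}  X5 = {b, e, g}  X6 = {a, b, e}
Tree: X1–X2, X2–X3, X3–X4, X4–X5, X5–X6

Vertex coverage: the bags together contain {a, b, c, d, e, f, g, h}, the full vertex set. Edge coverage: each edge of G has both endpoints in at least one bag. Running intersection: for every vertex, the bags containing it form a connected subtree. All three properties hold, so this is a valid tree decomposition of width max|bag| − 1 = 2, and hence tw(G) ≤ 2.

Yes; width 2.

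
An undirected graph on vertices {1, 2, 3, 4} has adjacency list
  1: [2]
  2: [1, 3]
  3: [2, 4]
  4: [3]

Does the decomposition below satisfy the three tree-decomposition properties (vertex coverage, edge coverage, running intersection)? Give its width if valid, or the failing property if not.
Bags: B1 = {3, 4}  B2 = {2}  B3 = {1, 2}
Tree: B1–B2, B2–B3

A tree decomposition must satisfy three properties: every vertex lies in some bag; for every edge, both endpoints lie together in some bag; and for every vertex, the bags containing it form a connected subtree. Here edge (3,2) lies in no bag, so the decomposition is invalid.

No — edge (3,2) lies in no bag.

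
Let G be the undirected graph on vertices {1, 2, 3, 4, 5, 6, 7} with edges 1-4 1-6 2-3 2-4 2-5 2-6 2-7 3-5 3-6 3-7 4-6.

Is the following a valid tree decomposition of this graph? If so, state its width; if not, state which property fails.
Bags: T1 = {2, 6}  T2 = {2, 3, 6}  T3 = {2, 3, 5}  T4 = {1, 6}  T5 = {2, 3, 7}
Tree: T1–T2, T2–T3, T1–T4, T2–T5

No — vertex 4 appears in no bag.

A tree decomposition must satisfy three properties: every vertex lies in some bag; for every edge, both endpoints lie together in some bag; and for every vertex, the bags containing it form a connected subtree. Here vertex 4 appears in no bag, so the decomposition is invalid.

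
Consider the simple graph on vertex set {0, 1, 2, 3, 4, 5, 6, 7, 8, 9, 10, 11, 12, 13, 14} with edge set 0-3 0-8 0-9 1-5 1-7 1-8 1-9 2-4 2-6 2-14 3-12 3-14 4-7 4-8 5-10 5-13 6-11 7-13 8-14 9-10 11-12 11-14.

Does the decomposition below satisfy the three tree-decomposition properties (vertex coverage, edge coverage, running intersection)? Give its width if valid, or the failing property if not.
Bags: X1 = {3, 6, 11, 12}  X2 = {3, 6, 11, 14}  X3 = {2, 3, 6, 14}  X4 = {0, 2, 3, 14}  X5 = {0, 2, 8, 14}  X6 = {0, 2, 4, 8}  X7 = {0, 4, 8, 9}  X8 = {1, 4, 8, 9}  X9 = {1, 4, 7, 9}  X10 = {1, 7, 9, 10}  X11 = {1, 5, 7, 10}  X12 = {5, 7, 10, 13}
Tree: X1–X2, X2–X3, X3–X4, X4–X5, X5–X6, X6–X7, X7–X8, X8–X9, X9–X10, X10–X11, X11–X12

Yes; width 3.

Checking the three conditions: (i) the bags cover all of {0, 1, 2, 3, 4, 5, 6, 7, 8, 9, 10, 11, 12, 13, 14}; (ii) for each edge, some bag contains both endpoints; (iii) the bags containing any fixed vertex form a subtree. All hold, so the decomposition is valid with width 4 − 1 = 3.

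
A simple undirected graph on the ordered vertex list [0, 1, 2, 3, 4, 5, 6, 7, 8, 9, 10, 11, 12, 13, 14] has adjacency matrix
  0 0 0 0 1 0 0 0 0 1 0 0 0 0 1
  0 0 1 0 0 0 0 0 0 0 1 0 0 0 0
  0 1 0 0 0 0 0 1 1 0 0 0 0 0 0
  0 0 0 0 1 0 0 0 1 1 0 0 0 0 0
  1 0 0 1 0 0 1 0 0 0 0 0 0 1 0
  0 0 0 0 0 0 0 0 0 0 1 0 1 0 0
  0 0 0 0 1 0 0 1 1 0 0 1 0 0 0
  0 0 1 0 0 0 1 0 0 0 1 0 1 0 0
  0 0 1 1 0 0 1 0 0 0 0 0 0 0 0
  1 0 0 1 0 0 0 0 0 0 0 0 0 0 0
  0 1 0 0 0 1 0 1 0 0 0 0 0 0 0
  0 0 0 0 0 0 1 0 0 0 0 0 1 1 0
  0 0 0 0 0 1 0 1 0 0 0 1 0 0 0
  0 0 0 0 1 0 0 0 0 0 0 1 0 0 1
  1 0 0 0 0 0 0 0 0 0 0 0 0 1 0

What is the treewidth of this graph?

A width-3 tree decomposition is:
Bags: B1 = {1, 2, 5, 10}  B2 = {2, 5, 7, 10}  B3 = {2, 5, 7, 12}  B4 = {2, 7, 8, 12}  B5 = {6, 7, 8, 12}  B6 = {6, 8, 11, 12}  B7 = {3, 6, 8, 11}  B8 = {3, 4, 6, 11}  B9 = {3, 4, 11, 13}  B10 = {3, 4, 9, 13}  B11 = {0, 4, 9, 13}  B12 = {0, 9, 13, 14}
Tree: B1–B2, B2–B3, B3–B4, B4–B5, B5–B6, B6–B7, B7–B8, B8–B9, B9–B10, B10–B11, B11–B12
Each bag holds 4 vertices, so the decomposition has width 3, which upper-bounds the treewidth. For the lower bound: the 4 vertex sets {1,5,10}, {2}, {7}, {6,8,11,12} are disjoint, each induces a connected subgraph, and every pair is joined by at least one edge of G. Contracting each set to a single vertex therefore yields K_{4} as a minor, and since treewidth is minor-monotone, tw(G) ≥ tw(K_{4}) = 3. Combining the bounds, tw(G) = 3.

3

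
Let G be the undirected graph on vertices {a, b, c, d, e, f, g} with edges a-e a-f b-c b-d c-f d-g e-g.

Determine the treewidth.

2

A width-2 tree decomposition is:
Bags: B1 = {a, e, g}  B2 = {a, d, g}  B3 = {a, b, d}  B4 = {a, b, c}  B5 = {a, c, f}
Tree: B1–B2, B2–B3, B3–B4, B4–B5
Every bag has size at most 3, so the width is 3 − 1 = 2 and tw(G) ≤ 2. For the lower bound, G contains the cycle a–e–g–d–b–c–f–a, so G is not a forest; only forests have treewidth ≤ 1, hence tw(G) ≥ 2. Combining the bounds, tw(G) = 2.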